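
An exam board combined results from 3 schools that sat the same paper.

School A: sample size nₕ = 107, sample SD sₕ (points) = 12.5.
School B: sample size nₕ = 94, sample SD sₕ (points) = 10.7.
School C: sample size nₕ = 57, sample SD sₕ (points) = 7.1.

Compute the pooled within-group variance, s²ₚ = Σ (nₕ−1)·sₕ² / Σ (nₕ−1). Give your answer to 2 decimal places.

117.78

A: (107−1)·12.5² = 106·156.25 = 16562.5
B: (94−1)·10.7² = 93·114.49 = 10647.57
C: (57−1)·7.1² = 56·50.41 = 2822.96
Numerator = 30033.03; denominator = Σ(nₕ−1) = 255.
s²ₚ = 30033.03/255 = 117.7766... → 117.78.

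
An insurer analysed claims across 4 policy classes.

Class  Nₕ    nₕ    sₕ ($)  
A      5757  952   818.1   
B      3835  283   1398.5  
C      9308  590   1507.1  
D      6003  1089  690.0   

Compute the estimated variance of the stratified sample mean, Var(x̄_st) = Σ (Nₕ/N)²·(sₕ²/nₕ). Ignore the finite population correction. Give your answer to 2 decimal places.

764.70

N = 24903. Term for each stratum: Wₕ²sₕ²/nₕ.
Var(x̄_st) = 37.57206 + 163.89508 + 537.82569 + 25.40409 = 764.69691 → 764.70.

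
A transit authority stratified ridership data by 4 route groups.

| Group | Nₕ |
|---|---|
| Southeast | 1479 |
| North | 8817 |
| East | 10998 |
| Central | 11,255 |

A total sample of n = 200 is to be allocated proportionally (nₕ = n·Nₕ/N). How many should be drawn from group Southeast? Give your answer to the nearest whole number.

Share of group Southeast = 1479/32549 = 0.04544.
Allocate 200 × 0.04544 = 9.088... → 9.

9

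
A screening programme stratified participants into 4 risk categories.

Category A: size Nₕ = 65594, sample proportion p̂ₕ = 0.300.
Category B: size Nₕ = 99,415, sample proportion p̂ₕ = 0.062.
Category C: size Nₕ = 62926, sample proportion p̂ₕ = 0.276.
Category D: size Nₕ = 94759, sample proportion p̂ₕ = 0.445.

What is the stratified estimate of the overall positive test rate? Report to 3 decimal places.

Wₕ = Nₕ/N with N = 322694: 0.2033, 0.3081, 0.1950, 0.2936.
p̂_st = 0.2033·0.300 + 0.3081·0.062 + 0.1950·0.276 + 0.2936·0.445 ≈ 0.26458... → 0.265.

0.265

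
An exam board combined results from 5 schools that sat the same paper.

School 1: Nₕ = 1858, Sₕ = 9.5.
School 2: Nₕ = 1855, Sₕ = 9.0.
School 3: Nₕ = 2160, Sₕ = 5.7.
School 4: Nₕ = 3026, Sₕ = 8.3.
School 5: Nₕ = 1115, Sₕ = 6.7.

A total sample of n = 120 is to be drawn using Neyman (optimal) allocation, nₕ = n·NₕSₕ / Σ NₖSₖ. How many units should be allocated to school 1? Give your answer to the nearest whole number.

1: NₕSₕ = 1858·9.5 = 17651
2: NₕSₕ = 1855·9.0 = 16695
3: NₕSₕ = 2160·5.7 = 12312
4: NₕSₕ = 3026·8.3 = 25115.8
5: NₕSₕ = 1115·6.7 = 7470.5
Σ NₕSₕ = 79244.3.
n_1 = 120·17651/79244.3 = 26.729... → 27.

27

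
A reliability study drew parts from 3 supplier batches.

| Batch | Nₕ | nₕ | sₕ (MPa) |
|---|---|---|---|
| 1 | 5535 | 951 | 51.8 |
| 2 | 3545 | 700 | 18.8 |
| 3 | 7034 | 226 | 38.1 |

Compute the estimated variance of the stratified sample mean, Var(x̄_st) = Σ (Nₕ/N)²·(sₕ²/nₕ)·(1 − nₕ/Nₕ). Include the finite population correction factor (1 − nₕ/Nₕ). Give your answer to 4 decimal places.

1.4799

N = 16114; Wₕ = Nₕ/N.
batch 1: (5535/16114)²·51.8²/951·(1 − 951/5535) = 0.2756986
batch 2: (3545/16114)²·18.8²/700·(1 − 700/3545) = 0.0196114
batch 3: (7034/16114)²·38.1²/226·(1 − 226/7034) = 1.1845590
Sum = 1.4798690 → 1.4799.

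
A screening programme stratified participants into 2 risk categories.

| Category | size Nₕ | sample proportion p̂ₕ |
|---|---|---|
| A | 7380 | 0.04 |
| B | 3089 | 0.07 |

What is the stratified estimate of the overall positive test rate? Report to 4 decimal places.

Wₕ = Nₕ/N with N = 10469: 0.7049, 0.2951.
p̂_st = 0.7049·0.04 + 0.2951·0.07 ≈ 0.048852... → 0.0489.

0.0489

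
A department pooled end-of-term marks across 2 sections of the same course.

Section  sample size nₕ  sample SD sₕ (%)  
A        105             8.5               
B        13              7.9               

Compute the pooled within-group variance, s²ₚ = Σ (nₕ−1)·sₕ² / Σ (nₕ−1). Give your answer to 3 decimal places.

71.232

A: (105−1)·8.5² = 104·72.25 = 7514
B: (13−1)·7.9² = 12·62.41 = 748.92
Numerator = 8262.92; denominator = Σ(nₕ−1) = 116.
s²ₚ = 8262.92/116 = 71.23207... → 71.232.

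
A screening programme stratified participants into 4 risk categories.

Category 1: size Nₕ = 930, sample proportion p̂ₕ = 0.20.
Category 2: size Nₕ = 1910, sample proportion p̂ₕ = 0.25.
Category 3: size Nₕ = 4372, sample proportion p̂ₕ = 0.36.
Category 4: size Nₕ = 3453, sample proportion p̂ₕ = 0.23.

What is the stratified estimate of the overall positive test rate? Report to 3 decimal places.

0.284

Wₕ = Nₕ/N with N = 10665: 0.0872, 0.1791, 0.4099, 0.3238.
p̂_st = 0.0872·0.20 + 0.1791·0.25 + 0.4099·0.36 + 0.3238·0.23 ≈ 0.28426... → 0.284.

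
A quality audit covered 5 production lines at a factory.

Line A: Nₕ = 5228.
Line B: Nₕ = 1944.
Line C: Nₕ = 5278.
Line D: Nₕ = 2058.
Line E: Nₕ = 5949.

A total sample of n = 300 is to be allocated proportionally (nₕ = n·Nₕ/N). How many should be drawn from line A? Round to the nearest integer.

Share of line A = 5228/20457 = 0.25556.
Allocate 300 × 0.25556 = 76.668... → 77.

77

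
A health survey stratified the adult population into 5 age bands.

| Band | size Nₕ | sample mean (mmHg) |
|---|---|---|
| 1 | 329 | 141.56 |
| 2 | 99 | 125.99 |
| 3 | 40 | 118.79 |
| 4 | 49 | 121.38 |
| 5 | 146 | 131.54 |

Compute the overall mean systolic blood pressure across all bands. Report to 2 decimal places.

x̄_st = (Σ Nₕx̄ₕ) / (Σ Nₕ) = (329·141.56 + 99·125.99 + 40·118.79 + 49·121.38 + 146·131.54) / 663
= 88950.31 / 663 = 134.1634... → 134.16.

134.16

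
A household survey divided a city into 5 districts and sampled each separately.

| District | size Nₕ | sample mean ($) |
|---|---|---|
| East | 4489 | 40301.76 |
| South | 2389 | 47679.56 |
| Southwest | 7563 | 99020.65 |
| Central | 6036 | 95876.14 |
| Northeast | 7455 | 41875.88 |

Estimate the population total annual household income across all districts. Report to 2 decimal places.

1934607311.87

East: 4489·40301.76 = 180914600.64
South: 2389·47679.56 = 113906468.84
Southwest: 7563·99020.65 = 748893175.95
Central: 6036·95876.14 = 578708381.04
Northeast: 7455·41875.88 = 312184685.4
τ̂ = Σ Nₕx̄ₕ = 1934607311.87.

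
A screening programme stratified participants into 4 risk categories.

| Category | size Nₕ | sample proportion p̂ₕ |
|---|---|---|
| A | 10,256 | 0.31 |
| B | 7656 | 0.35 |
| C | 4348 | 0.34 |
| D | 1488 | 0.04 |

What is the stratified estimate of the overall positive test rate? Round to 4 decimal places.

N = 10256 + 7656 + 4348 + 1488 = 23748.
Overall proportion = Σ (Nₕ/N)·p̂ₕ.
Σ Nₕp̂ₕ = 3179.36 + 2679.6 + 1478.32 + 59.52 = 7396.8.
7396.8 / 23748 = 0.311470... → 0.3115.

0.3115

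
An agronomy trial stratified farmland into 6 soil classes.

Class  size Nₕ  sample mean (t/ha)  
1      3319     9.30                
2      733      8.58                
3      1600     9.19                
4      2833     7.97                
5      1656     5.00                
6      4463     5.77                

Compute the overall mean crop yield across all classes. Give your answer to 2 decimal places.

N = 3319 + 733 + 1600 + 2833 + 1656 + 4463 = 14604.
The stratified mean weights each stratum mean by its population share Nₕ/N.
Σ Nₕx̄ₕ = 3319·9.30 + 733·8.58 + 1600·9.19 + 2833·7.97 + 1656·5.00 + 4463·5.77 = 30866.7 + 6289.14 + 14704 + 22579.01 + 8280 + 25751.51 = 108470.36.
Divide by N: 108470.36 / 14604 = 7.4274... → 7.43.

7.43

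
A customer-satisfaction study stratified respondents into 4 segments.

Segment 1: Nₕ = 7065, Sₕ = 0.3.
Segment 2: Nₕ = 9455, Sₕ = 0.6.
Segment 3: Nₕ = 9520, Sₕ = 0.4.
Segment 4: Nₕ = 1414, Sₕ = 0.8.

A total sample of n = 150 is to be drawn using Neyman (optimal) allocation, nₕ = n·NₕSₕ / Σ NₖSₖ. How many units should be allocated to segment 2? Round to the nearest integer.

1: NₕSₕ = 7065·0.3 = 2119.5
2: NₕSₕ = 9455·0.6 = 5673
3: NₕSₕ = 9520·0.4 = 3808
4: NₕSₕ = 1414·0.8 = 1131.2
Σ NₕSₕ = 12731.7.
n_2 = 150·5673/12731.7 = 66.837... → 67.

67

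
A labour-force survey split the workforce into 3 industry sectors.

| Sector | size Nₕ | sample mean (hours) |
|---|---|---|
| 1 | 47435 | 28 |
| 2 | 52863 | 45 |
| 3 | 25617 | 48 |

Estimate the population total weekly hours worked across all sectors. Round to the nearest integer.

1: 47435·28 = 1328180
2: 52863·45 = 2378835
3: 25617·48 = 1229616
τ̂ = Σ Nₕx̄ₕ = 4936631.

4936631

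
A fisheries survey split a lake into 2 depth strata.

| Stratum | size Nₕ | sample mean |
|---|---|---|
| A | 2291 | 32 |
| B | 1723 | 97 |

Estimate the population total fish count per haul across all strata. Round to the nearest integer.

Population total = Σ Nₕ·x̄ₕ (each stratum's size times its mean).
2291·32 + 1723·97 = 73312 + 167131 = 240443.

240443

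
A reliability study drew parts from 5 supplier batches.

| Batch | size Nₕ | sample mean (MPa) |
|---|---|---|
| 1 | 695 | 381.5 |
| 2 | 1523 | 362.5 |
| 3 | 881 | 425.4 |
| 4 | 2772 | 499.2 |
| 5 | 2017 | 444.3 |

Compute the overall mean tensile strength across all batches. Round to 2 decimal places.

440.16

N = 695 + 1523 + 881 + 2772 + 2017 = 7888.
The stratified mean weights each stratum mean by its population share Nₕ/N.
Σ Nₕx̄ₕ = 695·381.5 + 1523·362.5 + 881·425.4 + 2772·499.2 + 2017·444.3 = 265142.5 + 552087.5 + 374777.4 + 1383782.4 + 896153.1 = 3471942.9.
Divide by N: 3471942.9 / 7888 = 440.1550... → 440.16.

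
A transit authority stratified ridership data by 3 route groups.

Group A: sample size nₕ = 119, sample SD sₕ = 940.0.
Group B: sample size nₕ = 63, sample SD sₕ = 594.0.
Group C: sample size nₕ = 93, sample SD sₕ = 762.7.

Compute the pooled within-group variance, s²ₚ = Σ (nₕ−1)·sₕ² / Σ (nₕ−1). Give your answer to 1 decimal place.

660507.6

Degrees of freedom: 118 + 62 + 92 = 272.
Σ(nₕ−1)sₕ² = 118·883600 + 62·352836 + 92·581711.29 = 179658070.68.
s²ₚ = 179658070.68 / 272 = 660507.613... → 660507.6.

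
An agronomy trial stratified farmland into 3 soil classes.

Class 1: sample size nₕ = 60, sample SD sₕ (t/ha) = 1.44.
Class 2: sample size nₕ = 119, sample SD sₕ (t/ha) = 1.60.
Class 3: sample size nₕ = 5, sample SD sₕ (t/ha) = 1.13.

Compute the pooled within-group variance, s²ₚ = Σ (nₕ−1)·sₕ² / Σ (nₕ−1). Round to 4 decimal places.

2.3731

1: (60−1)·1.44² = 59·2.0736 = 122.3424
2: (119−1)·1.60² = 118·2.56 = 302.08
3: (5−1)·1.13² = 4·1.2769 = 5.1076
Numerator = 429.53; denominator = Σ(nₕ−1) = 181.
s²ₚ = 429.53/181 = 2.373094... → 2.3731.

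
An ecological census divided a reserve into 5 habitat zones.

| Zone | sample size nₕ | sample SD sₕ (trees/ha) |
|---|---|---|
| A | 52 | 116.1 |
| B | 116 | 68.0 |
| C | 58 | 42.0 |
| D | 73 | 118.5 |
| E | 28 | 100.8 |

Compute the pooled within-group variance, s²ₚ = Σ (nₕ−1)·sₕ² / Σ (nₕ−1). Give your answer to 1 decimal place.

A: (52−1)·116.1² = 51·13479.21 = 687439.71
B: (116−1)·68.0² = 115·4624 = 531760
C: (58−1)·42.0² = 57·1764 = 100548
D: (73−1)·118.5² = 72·14042.25 = 1011042
E: (28−1)·100.8² = 27·10160.64 = 274337.28
Numerator = 2605126.99; denominator = Σ(nₕ−1) = 322.
s²ₚ = 2605126.99/322 = 8090.456... → 8090.5.

8090.5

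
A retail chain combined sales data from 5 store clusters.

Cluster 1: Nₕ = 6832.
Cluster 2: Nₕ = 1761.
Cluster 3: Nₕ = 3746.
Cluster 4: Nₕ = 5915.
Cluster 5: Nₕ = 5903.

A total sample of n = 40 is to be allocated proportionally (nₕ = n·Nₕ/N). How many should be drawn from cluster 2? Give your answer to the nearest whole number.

Share of cluster 2 = 1761/24157 = 0.07290.
Allocate 40 × 0.07290 = 2.916... → 3.

3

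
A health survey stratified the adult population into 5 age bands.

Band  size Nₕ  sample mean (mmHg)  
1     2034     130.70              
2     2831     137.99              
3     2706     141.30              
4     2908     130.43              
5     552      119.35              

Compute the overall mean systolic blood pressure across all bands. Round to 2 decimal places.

x̄_st = (Σ Nₕx̄ₕ) / (Σ Nₕ) = (2034·130.70 + 2831·137.99 + 2706·141.30 + 2908·130.43 + 552·119.35) / 11031
= 1484022.93 / 11031 = 134.5320... → 134.53.

134.53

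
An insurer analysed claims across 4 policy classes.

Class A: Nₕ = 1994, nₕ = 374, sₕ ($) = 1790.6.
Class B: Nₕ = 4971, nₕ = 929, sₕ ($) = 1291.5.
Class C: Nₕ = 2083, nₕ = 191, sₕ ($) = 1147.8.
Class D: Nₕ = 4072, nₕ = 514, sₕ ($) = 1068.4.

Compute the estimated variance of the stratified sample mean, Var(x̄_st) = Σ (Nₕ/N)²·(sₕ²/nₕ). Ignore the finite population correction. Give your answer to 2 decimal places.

N = 13120. Term for each stratum: Wₕ²sₕ²/nₕ.
Var(x̄_st) = 198.01961 + 257.74661 + 173.86411 + 213.92055 = 843.55088 → 843.55.

843.55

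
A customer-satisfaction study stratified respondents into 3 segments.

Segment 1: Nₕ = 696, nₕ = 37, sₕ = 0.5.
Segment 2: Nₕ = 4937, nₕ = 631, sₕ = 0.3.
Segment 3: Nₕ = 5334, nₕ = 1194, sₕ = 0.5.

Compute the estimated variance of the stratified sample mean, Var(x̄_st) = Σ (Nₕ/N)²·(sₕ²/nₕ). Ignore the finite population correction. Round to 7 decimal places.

N = 10967. Term for each stratum: Wₕ²sₕ²/nₕ.
Var(x̄_st) = 0.0000272133 + 0.0000289044 + 0.0000495297 = 0.0001056474 → 0.0001056.

0.0001056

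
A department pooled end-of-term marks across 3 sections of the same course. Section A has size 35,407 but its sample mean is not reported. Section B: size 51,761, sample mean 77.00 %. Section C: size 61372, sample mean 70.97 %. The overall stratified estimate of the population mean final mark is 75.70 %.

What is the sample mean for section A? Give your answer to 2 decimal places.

N = 35407 + 51761 + 61372 = 148540.
Overall total = μ·N = 75.70·148540 = 11244478.
Subtract the known strata: 51761·77.00 + 61372·70.97 = 8341167.84.
Remaining total for section A: 11244478 − 8341167.84 = 2903310.16.
Divide by its size: 2903310.16 / 35407 = 81.9982... → 82.00.

82.00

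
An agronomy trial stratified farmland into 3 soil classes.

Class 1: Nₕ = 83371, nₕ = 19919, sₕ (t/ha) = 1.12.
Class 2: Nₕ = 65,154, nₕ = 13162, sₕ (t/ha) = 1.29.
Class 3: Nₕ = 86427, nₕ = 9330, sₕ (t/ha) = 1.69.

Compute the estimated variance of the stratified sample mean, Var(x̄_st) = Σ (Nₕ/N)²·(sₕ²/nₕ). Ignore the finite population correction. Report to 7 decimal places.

N = 234952. Term for each stratum: Wₕ²sₕ²/nₕ.
Var(x̄_st) = 0.0000079294 + 0.0000097226 + 0.0000414221 = 0.0000590741 → 0.0000591.

0.0000591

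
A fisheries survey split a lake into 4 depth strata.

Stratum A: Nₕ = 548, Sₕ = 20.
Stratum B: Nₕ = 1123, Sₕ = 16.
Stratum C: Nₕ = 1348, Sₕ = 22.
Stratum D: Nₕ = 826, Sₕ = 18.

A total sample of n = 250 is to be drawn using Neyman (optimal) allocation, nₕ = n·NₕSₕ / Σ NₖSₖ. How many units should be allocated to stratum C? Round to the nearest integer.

101

A: NₕSₕ = 548·20 = 10960
B: NₕSₕ = 1123·16 = 17968
C: NₕSₕ = 1348·22 = 29656
D: NₕSₕ = 826·18 = 14868
Σ NₕSₕ = 73452.
n_C = 250·29656/73452 = 100.937... → 101.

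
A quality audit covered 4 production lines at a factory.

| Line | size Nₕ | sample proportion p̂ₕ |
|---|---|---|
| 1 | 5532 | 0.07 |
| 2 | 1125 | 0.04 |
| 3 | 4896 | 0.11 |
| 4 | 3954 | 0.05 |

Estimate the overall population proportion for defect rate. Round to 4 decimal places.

0.0754

Wₕ = Nₕ/N with N = 15507: 0.3567, 0.0725, 0.3157, 0.2550.
p̂_st = 0.3567·0.07 + 0.0725·0.04 + 0.3157·0.11 + 0.2550·0.05 ≈ 0.075353... → 0.0754.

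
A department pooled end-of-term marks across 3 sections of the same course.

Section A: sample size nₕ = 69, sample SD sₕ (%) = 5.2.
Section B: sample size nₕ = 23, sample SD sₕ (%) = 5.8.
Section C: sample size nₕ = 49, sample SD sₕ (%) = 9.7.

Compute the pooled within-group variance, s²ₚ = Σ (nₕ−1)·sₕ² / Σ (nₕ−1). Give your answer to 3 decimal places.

51.414

Degrees of freedom: 68 + 22 + 48 = 138.
Σ(nₕ−1)sₕ² = 68·27.04 + 22·33.64 + 48·94.09 = 7095.12.
s²ₚ = 7095.12 / 138 = 51.41391... → 51.414.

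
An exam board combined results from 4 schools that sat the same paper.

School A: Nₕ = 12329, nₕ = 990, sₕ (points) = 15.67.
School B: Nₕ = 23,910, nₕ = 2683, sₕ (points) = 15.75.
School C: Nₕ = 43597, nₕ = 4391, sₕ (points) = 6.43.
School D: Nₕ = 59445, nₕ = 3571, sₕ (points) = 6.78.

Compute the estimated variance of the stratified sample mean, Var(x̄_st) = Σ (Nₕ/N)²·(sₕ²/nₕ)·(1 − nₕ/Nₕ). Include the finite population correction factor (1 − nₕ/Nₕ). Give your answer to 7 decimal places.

0.0072400

N = 139281. Term for each stratum: Wₕ²sₕ²/nₕ·(1−nₕ/Nₕ).
Var(x̄_st) = 0.0017873996 + 0.0024189388 + 0.0008296289 + 0.0022039964 = 0.0072399638 → 0.0072400.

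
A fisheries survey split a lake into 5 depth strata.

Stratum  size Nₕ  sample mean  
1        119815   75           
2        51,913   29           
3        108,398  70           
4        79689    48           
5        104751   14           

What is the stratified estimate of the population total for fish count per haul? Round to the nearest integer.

23371048

Population total = Σ Nₕ·x̄ₕ (each stratum's size times its mean).
119815·75 + 51913·29 + 108398·70 + 79689·48 + 104751·14 = 8986125 + 1505477 + 7587860 + 3825072 + 1466514 = 23371048.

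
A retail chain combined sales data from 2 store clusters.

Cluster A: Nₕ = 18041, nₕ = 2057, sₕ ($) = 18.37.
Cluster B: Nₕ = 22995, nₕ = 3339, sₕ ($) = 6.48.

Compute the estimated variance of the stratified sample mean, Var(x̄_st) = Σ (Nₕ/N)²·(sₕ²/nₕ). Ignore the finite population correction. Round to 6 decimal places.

0.035657

N = 41036; Wₕ = Nₕ/N.
cluster A: (18041/41036)²·18.37²/2057 = 0.031708463
cluster B: (22995/41036)²·6.48²/3339 = 0.003948848
Sum = 0.035657311 → 0.035657.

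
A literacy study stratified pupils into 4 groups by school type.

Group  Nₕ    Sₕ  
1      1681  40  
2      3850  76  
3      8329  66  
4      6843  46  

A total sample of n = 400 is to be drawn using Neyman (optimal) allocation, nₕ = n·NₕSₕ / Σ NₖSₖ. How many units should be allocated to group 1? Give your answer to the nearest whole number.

22

1: NₕSₕ = 1681·40 = 67240
2: NₕSₕ = 3850·76 = 292600
3: NₕSₕ = 8329·66 = 549714
4: NₕSₕ = 6843·46 = 314778
Σ NₕSₕ = 1224332.
n_1 = 400·67240/1224332 = 21.968... → 22.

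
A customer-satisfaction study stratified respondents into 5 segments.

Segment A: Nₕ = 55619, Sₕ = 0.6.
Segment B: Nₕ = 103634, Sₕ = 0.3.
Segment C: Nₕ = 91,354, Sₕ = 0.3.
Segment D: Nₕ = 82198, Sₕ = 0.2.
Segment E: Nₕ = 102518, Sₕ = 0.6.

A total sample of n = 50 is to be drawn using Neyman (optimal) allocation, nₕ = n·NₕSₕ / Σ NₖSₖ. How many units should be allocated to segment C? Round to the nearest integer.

Σ NₕSₕ = 55619·0.6 + 103634·0.3 + 91354·0.3 + 82198·0.2 + 102518·0.6 = 169818.2.
Share for C: 27406.2/169818.2 = 0.16139.
n_C = 50 × 0.16139 = 8.069... → 8.

8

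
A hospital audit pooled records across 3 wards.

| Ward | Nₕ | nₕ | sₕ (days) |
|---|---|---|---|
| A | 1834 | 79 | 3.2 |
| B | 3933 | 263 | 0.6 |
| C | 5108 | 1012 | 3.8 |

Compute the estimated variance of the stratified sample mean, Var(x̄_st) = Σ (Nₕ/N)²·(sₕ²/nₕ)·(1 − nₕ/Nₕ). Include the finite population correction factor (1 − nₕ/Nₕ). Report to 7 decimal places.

N = 10875; Wₕ = Nₕ/N.
ward A: (1834/10875)²·3.2²/79·(1 − 79/1834) = 0.0035276930
ward B: (3933/10875)²·0.6²/263·(1 − 263/3933) = 0.0001670622
ward C: (5108/10875)²·3.8²/1012·(1 − 1012/5108) = 0.0025242885
Sum = 0.0062190437 → 0.0062190.

0.0062190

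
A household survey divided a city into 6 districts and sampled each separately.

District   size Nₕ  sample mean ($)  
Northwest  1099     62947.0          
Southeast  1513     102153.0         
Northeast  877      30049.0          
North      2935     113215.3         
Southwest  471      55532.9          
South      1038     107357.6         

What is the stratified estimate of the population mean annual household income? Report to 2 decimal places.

90756.25

N = 7933; weights Wₕ = Nₕ/N = (0.1385, 0.1907, 0.1106, 0.3700, 0.0594, 0.1308).
x̄_st = Σ Wₕ·x̄ₕ = 0.1385·62947.0 + 0.1907·102153.0 + 0.1106·30049.0 + 0.3700·113215.3 + 0.0594·55532.9 + 0.1308·107357.6 ≈ 90756.2467...
→ 90756.25.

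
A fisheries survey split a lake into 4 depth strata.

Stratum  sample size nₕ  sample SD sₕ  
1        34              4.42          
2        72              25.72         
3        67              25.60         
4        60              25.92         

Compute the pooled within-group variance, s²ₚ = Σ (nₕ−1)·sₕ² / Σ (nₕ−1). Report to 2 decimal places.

Degrees of freedom: 33 + 71 + 66 + 59 = 229.
Σ(nₕ−1)sₕ² = 33·19.5364 + 71·661.5184 + 66·655.36 + 59·671.8464 = 130505.2052.
s²ₚ = 130505.2052 / 229 = 569.8917... → 569.89.

569.89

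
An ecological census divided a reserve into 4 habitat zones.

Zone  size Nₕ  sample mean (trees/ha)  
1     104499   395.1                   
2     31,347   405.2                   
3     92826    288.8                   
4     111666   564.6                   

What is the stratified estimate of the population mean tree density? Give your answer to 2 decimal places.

x̄_st = (Σ Nₕx̄ₕ) / (Σ Nₕ) = (104499·395.1 + 31347·405.2 + 92826·288.8 + 111666·564.6) / 340338
= 143844131.7 / 340338 = 422.6508... → 422.65.

422.65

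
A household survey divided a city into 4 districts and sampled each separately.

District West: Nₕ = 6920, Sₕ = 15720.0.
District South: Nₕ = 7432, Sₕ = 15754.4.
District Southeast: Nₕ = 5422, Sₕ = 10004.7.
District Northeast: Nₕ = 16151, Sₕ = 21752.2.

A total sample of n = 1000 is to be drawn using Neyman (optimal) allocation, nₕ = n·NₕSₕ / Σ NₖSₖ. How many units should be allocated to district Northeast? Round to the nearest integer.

West: NₕSₕ = 6920·15720.0 = 108782400
South: NₕSₕ = 7432·15754.4 = 117086700.8
Southeast: NₕSₕ = 5422·10004.7 = 54245483.4
Northeast: NₕSₕ = 16151·21752.2 = 351319782.2
Σ NₕSₕ = 631434366.4.
n_Northeast = 1000·351319782.2/631434366.4 = 556.384... → 556.

556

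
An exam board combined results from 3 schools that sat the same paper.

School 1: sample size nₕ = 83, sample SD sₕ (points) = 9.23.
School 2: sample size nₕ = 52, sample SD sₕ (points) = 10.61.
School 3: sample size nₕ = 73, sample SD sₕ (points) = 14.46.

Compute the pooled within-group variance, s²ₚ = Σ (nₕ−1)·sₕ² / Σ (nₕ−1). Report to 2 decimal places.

1: (83−1)·9.23² = 82·85.1929 = 6985.8178
2: (52−1)·10.61² = 51·112.5721 = 5741.1771
3: (73−1)·14.46² = 72·209.0916 = 15054.5952
Numerator = 27781.5901; denominator = Σ(nₕ−1) = 205.
s²ₚ = 27781.5901/205 = 135.5200... → 135.52.

135.52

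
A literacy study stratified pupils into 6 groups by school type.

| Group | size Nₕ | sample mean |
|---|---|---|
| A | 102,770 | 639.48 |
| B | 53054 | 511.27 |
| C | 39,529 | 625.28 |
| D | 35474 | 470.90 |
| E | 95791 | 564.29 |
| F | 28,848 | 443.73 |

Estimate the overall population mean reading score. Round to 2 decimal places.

N = 102770 + 53054 + 39529 + 35474 + 95791 + 28848 = 355466.
Weight each subgroup mean by Nₕ/N and sum.
Σ Nₕx̄ₕ = 102770·639.48 + 53054·511.27 + 39529·625.28 + 35474·470.90 + 95791·564.29 + 28848·443.73 = 65719359.6 + 27124918.58 + 24716693.12 + 16704706.6 + 54053903.39 + 12800723.04 = 201120304.33.
Divide by N: 201120304.33 / 355466 = 565.7934... → 565.79.

565.79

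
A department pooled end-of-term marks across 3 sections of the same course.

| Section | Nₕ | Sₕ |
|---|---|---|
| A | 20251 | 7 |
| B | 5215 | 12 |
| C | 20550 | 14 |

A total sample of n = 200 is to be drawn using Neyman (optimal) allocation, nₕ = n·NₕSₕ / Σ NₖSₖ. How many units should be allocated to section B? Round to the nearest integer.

A: NₕSₕ = 20251·7 = 141757
B: NₕSₕ = 5215·12 = 62580
C: NₕSₕ = 20550·14 = 287700
Σ NₕSₕ = 492037.
n_B = 200·62580/492037 = 25.437... → 25.

25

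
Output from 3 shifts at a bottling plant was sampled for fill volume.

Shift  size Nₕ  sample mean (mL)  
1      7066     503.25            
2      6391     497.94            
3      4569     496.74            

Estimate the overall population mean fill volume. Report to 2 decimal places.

499.72

x̄_st = (Σ Nₕx̄ₕ) / (Σ Nₕ) = (7066·503.25 + 6391·497.94 + 4569·496.74) / 18026
= 9007904.1 / 18026 = 499.7173... → 499.72.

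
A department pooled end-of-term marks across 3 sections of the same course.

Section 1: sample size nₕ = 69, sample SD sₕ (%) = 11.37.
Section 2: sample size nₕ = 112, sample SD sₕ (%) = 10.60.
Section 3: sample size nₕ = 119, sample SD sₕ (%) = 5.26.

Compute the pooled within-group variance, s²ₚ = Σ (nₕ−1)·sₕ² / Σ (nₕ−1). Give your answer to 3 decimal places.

82.584

Degrees of freedom: 68 + 111 + 118 = 297.
Σ(nₕ−1)sₕ² = 68·129.2769 + 111·112.36 + 118·27.6676 = 24527.566.
s²ₚ = 24527.566 / 297 = 82.58440... → 82.584.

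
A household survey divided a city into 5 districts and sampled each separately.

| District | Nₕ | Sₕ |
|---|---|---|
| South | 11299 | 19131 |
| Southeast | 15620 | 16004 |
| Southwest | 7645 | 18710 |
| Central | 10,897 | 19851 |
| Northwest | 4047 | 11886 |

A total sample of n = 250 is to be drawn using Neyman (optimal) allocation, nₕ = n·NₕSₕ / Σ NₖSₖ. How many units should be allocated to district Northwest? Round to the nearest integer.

14

South: NₕSₕ = 11299·19131 = 216161169
Southeast: NₕSₕ = 15620·16004 = 249982480
Southwest: NₕSₕ = 7645·18710 = 143037950
Central: NₕSₕ = 10897·19851 = 216316347
Northwest: NₕSₕ = 4047·11886 = 48102642
Σ NₕSₕ = 873600588.
n_Northwest = 250·48102642/873600588 = 13.766... → 14.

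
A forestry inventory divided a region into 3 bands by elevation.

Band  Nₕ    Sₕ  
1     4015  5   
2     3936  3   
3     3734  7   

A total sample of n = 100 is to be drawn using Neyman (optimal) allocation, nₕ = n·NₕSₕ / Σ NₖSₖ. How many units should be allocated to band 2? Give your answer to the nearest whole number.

20

1: NₕSₕ = 4015·5 = 20075
2: NₕSₕ = 3936·3 = 11808
3: NₕSₕ = 3734·7 = 26138
Σ NₕSₕ = 58021.
n_2 = 100·11808/58021 = 20.351... → 20.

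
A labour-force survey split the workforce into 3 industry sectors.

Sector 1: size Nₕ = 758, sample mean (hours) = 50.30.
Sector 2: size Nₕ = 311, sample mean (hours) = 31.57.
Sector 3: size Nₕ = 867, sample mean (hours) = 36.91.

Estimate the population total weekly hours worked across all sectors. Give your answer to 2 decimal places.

79946.64

1: 758·50.30 = 38127.4
2: 311·31.57 = 9818.27
3: 867·36.91 = 32000.97
τ̂ = Σ Nₕx̄ₕ = 79946.64.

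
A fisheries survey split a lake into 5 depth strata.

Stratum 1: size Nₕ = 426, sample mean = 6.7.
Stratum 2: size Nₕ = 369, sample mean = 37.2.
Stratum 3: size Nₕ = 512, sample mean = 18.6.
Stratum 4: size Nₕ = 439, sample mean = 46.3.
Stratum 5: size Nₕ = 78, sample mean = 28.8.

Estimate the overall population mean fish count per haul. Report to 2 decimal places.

x̄_st = (Σ Nₕx̄ₕ) / (Σ Nₕ) = (426·6.7 + 369·37.2 + 512·18.6 + 439·46.3 + 78·28.8) / 1824
= 48676.3 / 1824 = 26.6866... → 26.69.

26.69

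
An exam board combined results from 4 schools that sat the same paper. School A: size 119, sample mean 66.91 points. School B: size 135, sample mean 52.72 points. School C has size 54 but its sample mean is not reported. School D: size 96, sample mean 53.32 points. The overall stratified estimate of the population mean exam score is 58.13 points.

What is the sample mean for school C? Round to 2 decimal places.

Σ Nₕx̄ₕ = N·μ, so 54·x̄_C = 404·58.13 − (119·66.91 + 135·52.72 + 96·53.32).
= 23484.52 − 20198.21 = 3286.31.
x̄_C = 3286.31 / 54 = 60.8576... → 60.86.

60.86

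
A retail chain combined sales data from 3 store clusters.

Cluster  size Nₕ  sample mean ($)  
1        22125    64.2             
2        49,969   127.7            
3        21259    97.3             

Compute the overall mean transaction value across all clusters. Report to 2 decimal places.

N = 22125 + 49969 + 21259 = 93353.
The stratified mean weights each stratum mean by its population share Nₕ/N.
Σ Nₕx̄ₕ = 22125·64.2 + 49969·127.7 + 21259·97.3 = 1420425 + 6381041.3 + 2068500.7 = 9869967.
Divide by N: 9869967 / 93353 = 105.7274... → 105.73.

105.73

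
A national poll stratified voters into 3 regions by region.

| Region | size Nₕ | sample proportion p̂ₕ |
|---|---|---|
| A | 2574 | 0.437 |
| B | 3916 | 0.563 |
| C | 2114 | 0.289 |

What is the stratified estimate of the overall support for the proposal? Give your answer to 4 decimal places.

0.4580

N = 2574 + 3916 + 2114 = 8604.
Overall proportion = Σ (Nₕ/N)·p̂ₕ.
Σ Nₕp̂ₕ = 1124.838 + 2204.708 + 610.946 = 3940.492.
3940.492 / 8604 = 0.457984... → 0.4580.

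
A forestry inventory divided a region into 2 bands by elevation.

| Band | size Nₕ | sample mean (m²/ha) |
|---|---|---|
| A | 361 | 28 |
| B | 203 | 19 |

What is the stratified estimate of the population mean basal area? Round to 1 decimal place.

N = 564; weights Wₕ = Nₕ/N = (0.6401, 0.3599).
x̄_st = Σ Wₕ·x̄ₕ = 0.6401·28 + 0.3599·19 ≈ 24.761...
→ 24.8.

24.8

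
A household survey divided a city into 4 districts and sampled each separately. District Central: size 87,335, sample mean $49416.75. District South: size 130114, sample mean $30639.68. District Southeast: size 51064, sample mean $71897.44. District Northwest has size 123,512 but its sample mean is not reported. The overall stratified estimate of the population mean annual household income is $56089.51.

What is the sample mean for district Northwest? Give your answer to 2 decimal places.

N = 87335 + 130114 + 51064 + 123512 = 392025.
Overall total = μ·N = 56089.51·392025 = 21988490157.75.
Subtract the known strata: 87335·49416.75 + 130114·30639.68 + 51064·71897.44 = 11973834060.93.
Remaining total for district Northwest: 21988490157.75 − 11973834060.93 = 10014656096.82.
Divide by its size: 10014656096.82 / 123512 = 81082.4543... → 81082.45.

81082.45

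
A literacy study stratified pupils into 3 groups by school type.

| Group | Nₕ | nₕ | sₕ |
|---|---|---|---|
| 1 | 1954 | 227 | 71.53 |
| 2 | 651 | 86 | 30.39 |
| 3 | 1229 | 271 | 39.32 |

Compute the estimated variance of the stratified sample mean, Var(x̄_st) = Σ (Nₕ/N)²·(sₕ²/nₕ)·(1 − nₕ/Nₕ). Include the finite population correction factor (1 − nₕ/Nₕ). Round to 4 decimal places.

N = 3834; Wₕ = Nₕ/N.
group 1: (1954/3834)²·71.53²/227·(1 − 227/1954) = 5.1744390
group 2: (651/3834)²·30.39²/86·(1 − 86/651) = 0.2687127
group 3: (1229/3834)²·39.32²/271·(1 − 271/1229) = 0.4569523
Sum = 5.9001040 → 5.9001.

5.9001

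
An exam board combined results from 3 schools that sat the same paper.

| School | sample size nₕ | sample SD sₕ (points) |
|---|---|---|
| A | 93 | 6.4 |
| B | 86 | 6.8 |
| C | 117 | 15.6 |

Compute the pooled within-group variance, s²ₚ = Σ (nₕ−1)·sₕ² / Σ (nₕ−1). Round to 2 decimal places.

Degrees of freedom: 92 + 85 + 116 = 293.
Σ(nₕ−1)sₕ² = 92·40.96 + 85·46.24 + 116·243.36 = 35928.48.
s²ₚ = 35928.48 / 293 = 122.6228... → 122.62.

122.62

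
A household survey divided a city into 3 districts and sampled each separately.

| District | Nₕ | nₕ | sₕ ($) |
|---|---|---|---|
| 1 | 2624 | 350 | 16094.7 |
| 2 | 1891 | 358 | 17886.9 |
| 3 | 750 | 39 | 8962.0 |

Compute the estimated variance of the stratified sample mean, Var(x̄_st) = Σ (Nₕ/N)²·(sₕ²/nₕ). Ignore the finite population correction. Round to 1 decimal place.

N = 5265. Term for each stratum: Wₕ²sₕ²/nₕ.
Var(x̄_st) = 183835.1856 + 115285.1683 + 41789.8727 = 340910.2266 → 340910.2.

340910.2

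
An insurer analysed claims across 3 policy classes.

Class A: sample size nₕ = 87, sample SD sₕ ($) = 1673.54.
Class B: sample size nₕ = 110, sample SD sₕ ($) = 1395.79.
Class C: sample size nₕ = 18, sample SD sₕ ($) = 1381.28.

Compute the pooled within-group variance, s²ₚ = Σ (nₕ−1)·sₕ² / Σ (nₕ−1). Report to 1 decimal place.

Degrees of freedom: 86 + 109 + 17 = 212.
Σ(nₕ−1)sₕ² = 86·2800736.1316 + 109·1948229.7241 + 17·1907934.4384 = 485655232.6973.
s²ₚ = 485655232.6973 / 212 = 2290826.569... → 2290826.6.

2290826.6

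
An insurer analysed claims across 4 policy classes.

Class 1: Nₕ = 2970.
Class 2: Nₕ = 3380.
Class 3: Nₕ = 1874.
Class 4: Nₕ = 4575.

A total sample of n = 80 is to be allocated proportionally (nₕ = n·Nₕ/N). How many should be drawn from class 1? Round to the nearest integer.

N = 2970 + 3380 + 1874 + 4575 = 12799.
n_1 = 80·2970/12799 = 18.564... → 19.

19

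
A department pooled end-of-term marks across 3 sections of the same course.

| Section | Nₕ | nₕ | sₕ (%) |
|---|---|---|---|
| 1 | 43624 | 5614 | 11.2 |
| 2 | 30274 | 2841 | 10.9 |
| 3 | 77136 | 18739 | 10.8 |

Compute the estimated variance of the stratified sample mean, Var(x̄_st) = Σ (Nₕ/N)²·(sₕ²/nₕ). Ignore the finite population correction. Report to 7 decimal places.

0.0051679

N = 151034; Wₕ = Nₕ/N.
section 1: (43624/151034)²·11.2²/5614 = 0.0018640826
section 2: (30274/151034)²·10.9²/2841 = 0.0016802423
section 3: (77136/151034)²·10.8²/18739 = 0.0016235508
Sum = 0.0051678758 → 0.0051679.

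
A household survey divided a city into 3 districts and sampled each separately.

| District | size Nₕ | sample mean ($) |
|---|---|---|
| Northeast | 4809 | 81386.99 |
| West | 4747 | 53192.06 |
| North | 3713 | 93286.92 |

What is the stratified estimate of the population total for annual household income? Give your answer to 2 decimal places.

Estimate total by summing Nₕ·x̄ₕ over strata.
4809·81386.99 + 4747·53192.06 + 3713·93286.92 = 391390034.91 + 252502708.82 + 346374333.96 = 990267077.69.

990267077.69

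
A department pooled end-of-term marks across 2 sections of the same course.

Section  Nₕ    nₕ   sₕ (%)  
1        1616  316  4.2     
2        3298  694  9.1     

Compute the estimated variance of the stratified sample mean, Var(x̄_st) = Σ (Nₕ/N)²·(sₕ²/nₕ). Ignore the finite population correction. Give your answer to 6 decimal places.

N = 4914; Wₕ = Nₕ/N.
section 1: (1616/4914)²·4.2²/316 = 0.006037038
section 2: (3298/4914)²·9.1²/694 = 0.053747010
Sum = 0.059784048 → 0.059784.

0.059784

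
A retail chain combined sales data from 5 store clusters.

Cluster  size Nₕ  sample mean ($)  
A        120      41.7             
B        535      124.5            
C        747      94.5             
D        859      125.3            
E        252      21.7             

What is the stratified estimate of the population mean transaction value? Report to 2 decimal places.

N = 2513; weights Wₕ = Nₕ/N = (0.0478, 0.2129, 0.2973, 0.3418, 0.1003).
x̄_st = Σ Wₕ·x̄ₕ = 0.0478·41.7 + 0.2129·124.5 + 0.2973·94.5 + 0.3418·125.3 + 0.1003·21.7 ≈ 101.5934...
→ 101.59.

101.59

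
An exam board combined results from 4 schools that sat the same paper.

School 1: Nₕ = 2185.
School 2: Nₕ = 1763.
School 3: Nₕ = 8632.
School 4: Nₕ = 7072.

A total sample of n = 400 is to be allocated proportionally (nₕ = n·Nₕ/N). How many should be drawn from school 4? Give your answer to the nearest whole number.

N = 2185 + 1763 + 8632 + 7072 = 19652.
n_4 = 400·7072/19652 = 143.945... → 144.

144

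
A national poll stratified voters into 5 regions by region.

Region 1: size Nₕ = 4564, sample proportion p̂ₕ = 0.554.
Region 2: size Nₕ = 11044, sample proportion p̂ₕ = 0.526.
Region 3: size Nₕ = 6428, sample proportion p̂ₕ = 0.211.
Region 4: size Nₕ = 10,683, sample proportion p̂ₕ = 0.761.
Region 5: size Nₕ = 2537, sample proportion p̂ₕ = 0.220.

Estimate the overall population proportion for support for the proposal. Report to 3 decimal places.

Wₕ = Nₕ/N with N = 35256: 0.1295, 0.3133, 0.1823, 0.3030, 0.0720.
p̂_st = 0.1295·0.554 + 0.3133·0.526 + 0.1823·0.211 + 0.3030·0.761 + 0.0720·0.220 ≈ 0.52138... → 0.521.

0.521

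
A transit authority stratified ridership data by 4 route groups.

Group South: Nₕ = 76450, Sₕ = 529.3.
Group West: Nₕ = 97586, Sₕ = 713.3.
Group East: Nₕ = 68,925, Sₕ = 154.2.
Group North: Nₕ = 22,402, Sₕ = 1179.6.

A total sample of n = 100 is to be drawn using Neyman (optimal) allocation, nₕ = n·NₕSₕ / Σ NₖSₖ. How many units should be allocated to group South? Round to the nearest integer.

Σ NₕSₕ = 76450·529.3 + 97586·713.3 + 68925·154.2 + 22402·1179.6 = 147126713.
Share for South: 40464985/147126713 = 0.27503.
n_South = 100 × 0.27503 = 27.503... → 28.

28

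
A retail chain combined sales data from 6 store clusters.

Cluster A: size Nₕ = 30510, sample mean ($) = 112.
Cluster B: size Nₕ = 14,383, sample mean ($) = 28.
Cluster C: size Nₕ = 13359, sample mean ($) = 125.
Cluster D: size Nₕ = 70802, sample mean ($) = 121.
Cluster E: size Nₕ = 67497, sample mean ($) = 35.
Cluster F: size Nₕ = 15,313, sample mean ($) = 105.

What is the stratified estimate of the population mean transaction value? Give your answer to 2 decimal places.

85.09

x̄_st = (Σ Nₕx̄ₕ) / (Σ Nₕ) = (30510·112 + 14383·28 + 13359·125 + 70802·121 + 67497·35 + 15313·105) / 211864
= 18027021 / 211864 = 85.0877... → 85.09.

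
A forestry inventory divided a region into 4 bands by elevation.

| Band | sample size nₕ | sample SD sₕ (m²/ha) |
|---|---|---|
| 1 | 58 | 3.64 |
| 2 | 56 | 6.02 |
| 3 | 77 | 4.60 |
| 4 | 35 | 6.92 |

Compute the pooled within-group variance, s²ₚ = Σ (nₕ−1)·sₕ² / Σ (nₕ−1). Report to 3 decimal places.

26.958

1: (58−1)·3.64² = 57·13.2496 = 755.2272
2: (56−1)·6.02² = 55·36.2404 = 1993.222
3: (77−1)·4.60² = 76·21.16 = 1608.16
4: (35−1)·6.92² = 34·47.8864 = 1628.1376
Numerator = 5984.7468; denominator = Σ(nₕ−1) = 222.
s²ₚ = 5984.7468/222 = 26.95832... → 26.958.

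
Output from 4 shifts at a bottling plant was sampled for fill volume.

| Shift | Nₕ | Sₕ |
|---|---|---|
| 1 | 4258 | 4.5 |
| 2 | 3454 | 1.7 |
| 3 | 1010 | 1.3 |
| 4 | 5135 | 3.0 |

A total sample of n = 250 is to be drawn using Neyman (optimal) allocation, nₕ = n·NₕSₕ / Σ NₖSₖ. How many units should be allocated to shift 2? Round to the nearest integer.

Σ NₕSₕ = 4258·4.5 + 3454·1.7 + 1010·1.3 + 5135·3.0 = 41750.8.
Share for 2: 5871.8/41750.8 = 0.14064.
n_2 = 250 × 0.14064 = 35.160... → 35.

35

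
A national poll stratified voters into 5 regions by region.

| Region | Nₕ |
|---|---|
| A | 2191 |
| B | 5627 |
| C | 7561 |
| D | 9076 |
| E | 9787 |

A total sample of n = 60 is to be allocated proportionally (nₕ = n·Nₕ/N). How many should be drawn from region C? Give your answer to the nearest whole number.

13

Share of region C = 7561/34242 = 0.22081.
Allocate 60 × 0.22081 = 13.249... → 13.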